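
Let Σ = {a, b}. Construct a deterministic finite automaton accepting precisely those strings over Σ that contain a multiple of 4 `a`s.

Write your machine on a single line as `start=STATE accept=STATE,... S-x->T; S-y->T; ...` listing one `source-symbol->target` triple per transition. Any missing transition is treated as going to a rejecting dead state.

Keep the running count of `a`s modulo 4: each `a` advances along the cycle S0 → S1 → S2 → S3 → S0 while other symbols loop. Accept at S0.
With 4 states:
        a   b  
>* S0   S1  S0 
   S1   S2  S1 
   S2   S3  S2 
   S3   S0  S3 
(> = start, * = accepting)

start=S0; accept=S0; S0-a->S1; S0-b->S0; S1-a->S2; S1-b->S1; S2-a->S3; S2-b->S2; S3-a->S0; S3-b->S3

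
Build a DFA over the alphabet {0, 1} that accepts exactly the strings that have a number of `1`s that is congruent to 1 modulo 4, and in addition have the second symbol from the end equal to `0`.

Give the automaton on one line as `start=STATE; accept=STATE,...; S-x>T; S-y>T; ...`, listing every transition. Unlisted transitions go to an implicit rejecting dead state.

start=A; accept=D,G; A-0>B; A-1>C; B-0>B; B-1>D; C-0>E; C-1>F; D-0>E; D-1>F; E-0>G; E-1>F; F-0>F; F-1>H; G-0>G; G-1>F; H-0>H; H-1>A

Handle the two conditions separately and then intersect. One (4 states) tracks the count of `1`s modulo 4; the other (7 states) tracks the last 2 symbols read. Each combined state is a pair, one component from each; accept when both components accept. After merging equivalent states the machine shrinks.
       0  1 
>  A   B  C 
   B   B  D 
   C   E  F 
 * D   E  F 
   E   G  F 
   F   F  H 
 * G   G  F 
   H   H  A 
(> = start, * = accepting)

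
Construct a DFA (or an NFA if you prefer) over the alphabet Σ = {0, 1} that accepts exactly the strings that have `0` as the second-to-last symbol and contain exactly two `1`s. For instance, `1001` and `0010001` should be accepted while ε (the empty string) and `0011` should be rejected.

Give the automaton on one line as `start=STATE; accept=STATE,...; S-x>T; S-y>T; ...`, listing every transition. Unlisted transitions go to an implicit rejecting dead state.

Handle the two conditions separately and then intersect. The first has 7 states tracking the last 2 symbols read; the second has 4 states tracking the count of `1`s, saturating at 3. A product state is a pair (one from each), accepting exactly when both do. After merging equivalent states the machine shrinks.
With 8 states:
        0   1  
>  S0   S0  S1 
   S1   S2  S3 
   S2   S2  S4 
   S3   S5  S6 
 * S4   S5  S6 
   S5   S7  S6 
   S6   S6  S6 
 * S7   S7  S6 
(> = start, * = accepting)

start=S0; accept=S4,S7; S0-0>S0; S0-1>S1; S1-0>S2; S1-1>S3; S2-0>S2; S2-1>S4; S3-0>S5; S3-1>S6; S4-0>S5; S4-1>S6; S5-0>S7; S5-1>S6; S6-0>S6; S6-1>S6; S7-0>S7; S7-1>S6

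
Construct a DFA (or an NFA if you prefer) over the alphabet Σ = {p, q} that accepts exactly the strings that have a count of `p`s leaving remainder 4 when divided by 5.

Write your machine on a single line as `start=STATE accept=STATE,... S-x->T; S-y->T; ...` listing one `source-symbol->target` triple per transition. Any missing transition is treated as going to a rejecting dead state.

start=A; accept=E; A-p->B; A-q->A; B-p->C; B-q->B; C-p->D; C-q->C; D-p->E; D-q->D; E-p->A; E-q->E

The only thing that matters is how many `p`s have appeared, reduced mod 5. Use one state per residue: A for 0, …, E for 4. Reading `p` moves to the next residue; anything else stays put. E is accepting.
With 5 states:
       p  q 
>  A   B  A 
   B   C  B 
   C   D  C 
   D   E  D 
 * E   A  E 
(> = start, * = accepting)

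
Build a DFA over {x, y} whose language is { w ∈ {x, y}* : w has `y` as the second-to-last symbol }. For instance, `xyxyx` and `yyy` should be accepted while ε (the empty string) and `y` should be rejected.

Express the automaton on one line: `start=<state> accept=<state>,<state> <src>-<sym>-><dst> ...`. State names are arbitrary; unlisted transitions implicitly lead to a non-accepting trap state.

Because acceptance depends on a position counted from the end, the machine has to buffer the most recent 2 symbols. Make each state the string of the last up-to-2 symbols read; on input `x` shift the window left and append `x`. Accept when the buffered window has length 2 and begins with `y`.
7 states suffice.
       x  y 
>  A   B  C 
   B   D  E 
   C   F  G 
   D   D  E 
   E   F  G 
 * F   D  E 
 * G   F  G 
(> = start, * = accepting)

start=A accept=F,G A-x->B A-y->C B-x->D B-y->E C-x->F C-y->G D-x->D D-y->E E-x->F E-y->G F-x->D F-y->E G-x->F G-y->G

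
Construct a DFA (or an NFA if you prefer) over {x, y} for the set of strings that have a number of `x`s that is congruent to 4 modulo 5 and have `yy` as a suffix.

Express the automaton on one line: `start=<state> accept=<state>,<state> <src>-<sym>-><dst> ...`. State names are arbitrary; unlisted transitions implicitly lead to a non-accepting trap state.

start=S0 accept=S6 S0-x->S1 S0-y->S0 S1-x->S2 S1-y->S1 S2-x->S3 S2-y->S2 S3-x->S4 S3-y->S3 S4-x->S0 S4-y->S5 S5-x->S0 S5-y->S6 S6-x->S0 S6-y->S6

Run two small machines in parallel and take their product. One (5 states) tracks the count of `x`s modulo 5; the other (3 states) tracks how much of the suffix `yy` has currently been matched. Each combined state is a pair, one component from each; accept when both components accept. Equivalent product states are then merged.
With 7 states:
        x   y  
>  S0   S1  S0 
   S1   S2  S1 
   S2   S3  S2 
   S3   S4  S3 
   S4   S0  S5 
   S5   S0  S6 
 * S6   S0  S6 
(> = start, * = accepting)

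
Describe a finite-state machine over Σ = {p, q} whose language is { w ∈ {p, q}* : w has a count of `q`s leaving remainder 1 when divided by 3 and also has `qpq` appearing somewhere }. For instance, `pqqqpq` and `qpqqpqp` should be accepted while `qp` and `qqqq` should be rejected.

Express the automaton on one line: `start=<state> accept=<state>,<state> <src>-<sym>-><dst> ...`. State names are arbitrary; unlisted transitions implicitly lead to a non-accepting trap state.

Run two small machines in parallel and take their product. The first has 3 states tracking the count of `q`s modulo 3; the second has 4 states tracking whether and how much of `qpq` has been seen. A product state is a pair (one from each), accepting exactly when both do.
          p    q  
>  S0     S0   S1 
   S1     S2   S3 
   S2     S4   S5 
   S3     S6   S7 
   S4     S4   S3 
   S5     S5   S8 
   S6     S9   S8 
   S7    S10   S1 
   S8     S8  S11 
   S9     S9   S7 
   S10    S0  S11 
 * S11   S11   S5 
(> = start, * = accepting)

start=S0 accept=S11 S0-p->S0 S0-q->S1 S1-p->S2 S1-q->S3 S2-p->S4 S2-q->S5 S3-p->S6 S3-q->S7 S4-p->S4 S4-q->S3 S5-p->S5 S5-q->S8 S6-p->S9 S6-q->S8 S7-p->S10 S7-q->S1 S8-p->S8 S8-q->S11 S9-p->S9 S9-q->S7 S10-p->S0 S10-q->S11 S11-p->S11 S11-q->S5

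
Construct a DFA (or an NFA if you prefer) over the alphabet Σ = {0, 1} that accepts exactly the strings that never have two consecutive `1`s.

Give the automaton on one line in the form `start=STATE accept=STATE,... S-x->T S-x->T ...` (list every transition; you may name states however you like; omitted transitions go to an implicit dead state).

Track partial matches of the forbidden pattern `11`. State S2 is a dead state reached once `11` has occurred; every other state accepts. S0 means no part of `11` is currently matched.
With 3 states:
        0   1  
>* S0   S0  S1 
 * S1   S0  S2 
   S2   S2  S2 
(> = start, * = accepting)

start=S0 accept=S0,S1 S0-0->S0 S0-1->S1 S1-0->S0 S1-1->S2 S2-0->S2 S2-1->S2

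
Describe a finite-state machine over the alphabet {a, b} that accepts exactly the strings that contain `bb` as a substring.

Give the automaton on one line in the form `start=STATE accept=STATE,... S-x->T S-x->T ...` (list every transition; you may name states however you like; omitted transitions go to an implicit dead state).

start=S0 accept=S2 S0-a->S0 S0-b->S1 S1-a->S0 S1-b->S2 S2-a->S2 S2-b->S2

Track how much of `bb` has been matched so far: state S0 is no progress, S2 is the absorbing accept state reached once `bb` has occurred. Intermediate states record partial matches; on a mismatch, fall back to the longest reusable overlap.
3 states suffice.
        a   b  
>  S0   S0  S1 
   S1   S0  S2 
 * S2   S2  S2 
(> = start, * = accepting)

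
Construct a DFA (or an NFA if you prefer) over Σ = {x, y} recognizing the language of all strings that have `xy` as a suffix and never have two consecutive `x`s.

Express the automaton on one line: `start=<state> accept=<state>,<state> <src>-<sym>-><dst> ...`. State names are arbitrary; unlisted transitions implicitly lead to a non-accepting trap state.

start=S0 accept=S3 S0-x->S1 S0-y->S0 S1-x->S2 S1-y->S3 S2-x->S2 S2-y->S2 S3-x->S1 S3-y->S0

Build one automaton per condition and run them in lockstep. The first has 3 states tracking how much of the suffix `xy` has currently been matched; the second has 3 states tracking partial matches of the forbidden pattern `xx`. A product state is a pair (one from each), accepting exactly when both do. After merging equivalent states the machine shrinks.
A 4-state machine:
        x   y  
>  S0   S1  S0 
   S1   S2  S3 
   S2   S2  S2 
 * S3   S1  S0 
(> = start, * = accepting)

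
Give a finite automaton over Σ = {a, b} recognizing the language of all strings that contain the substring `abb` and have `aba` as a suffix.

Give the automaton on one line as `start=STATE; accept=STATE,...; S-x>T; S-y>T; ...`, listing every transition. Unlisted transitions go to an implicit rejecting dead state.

start=q0; accept=q6; q0-a>q1; q0-b>q0; q1-a>q1; q1-b>q2; q2-a>q1; q2-b>q3; q3-a>q4; q3-b>q3; q4-a>q4; q4-b>q5; q5-a>q6; q5-b>q3; q6-a>q4; q6-b>q5

Build one automaton per condition and run them in lockstep. The first has 4 states tracking whether and how much of `abb` has been seen; the second has 4 states tracking how much of the suffix `aba` has currently been matched. A product state is a pair (one from each), accepting exactly when both do. Minimizing collapses redundant product states.
7 states suffice.
        a   b  
>  q0   q1  q0 
   q1   q1  q2 
   q2   q1  q3 
   q3   q4  q3 
   q4   q4  q5 
   q5   q6  q3 
 * q6   q4  q5 
(> = start, * = accepting)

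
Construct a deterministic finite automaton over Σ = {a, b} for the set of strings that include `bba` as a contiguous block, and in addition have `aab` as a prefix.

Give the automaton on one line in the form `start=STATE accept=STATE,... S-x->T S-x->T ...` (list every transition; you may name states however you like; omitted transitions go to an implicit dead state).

start=q0 accept=q7 q0-a->q1 q0-b->q2 q1-a->q3 q1-b->q2 q2-a->q2 q2-b->q2 q3-a->q2 q3-b->q4 q4-a->q5 q4-b->q6 q5-a->q5 q5-b->q4 q6-a->q7 q6-b->q6 q7-a->q7 q7-b->q7

Run two small machines in parallel and take their product. One (4 states) tracks whether and how much of `bba` has been seen; the other (5 states) tracks whether the input so far still matches the prefix `aab`. Each combined state is a pair, one component from each; accept when both components accept. Minimizing collapses redundant product states.
An 8-state machine:
        a   b  
>  q0   q1  q2 
   q1   q3  q2 
   q2   q2  q2 
   q3   q2  q4 
   q4   q5  q6 
   q5   q5  q4 
   q6   q7  q6 
 * q7   q7  q7 
(> = start, * = accepting)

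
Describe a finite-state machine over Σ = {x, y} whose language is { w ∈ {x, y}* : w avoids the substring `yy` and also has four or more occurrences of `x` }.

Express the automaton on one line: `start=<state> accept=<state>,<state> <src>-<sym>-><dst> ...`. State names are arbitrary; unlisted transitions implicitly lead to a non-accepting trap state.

start=A accept=J,M,N,P A-x->B A-y->C B-x->D B-y->E C-x->B C-y->F D-x->G D-y->H E-x->D E-y->I F-x->I F-y->F G-x->J G-y->K H-x->G H-y->L I-x->L I-y->I J-x->M J-y->N K-x->J K-y->O L-x->O L-y->L M-x->M M-y->P N-x->M N-y->Q O-x->Q O-y->O P-x->M P-y->R Q-x->R Q-y->Q R-x->R R-y->R

Handle the two conditions separately and then intersect. One (3 states) tracks partial matches of the forbidden pattern `yy`; the other (6 states) tracks the count of `x`s, saturating at 5. Each combined state is a pair, one component from each; accept when both components accept.
       x  y 
>  A   B  C 
   B   D  E 
   C   B  F 
   D   G  H 
   E   D  I 
   F   I  F 
   G   J  K 
   H   G  L 
   I   L  I 
 * J   M  N 
   K   J  O 
   L   O  L 
 * M   M  P 
 * N   M  Q 
   O   Q  O 
 * P   M  R 
   Q   R  Q 
   R   R  R 
(> = start, * = accepting)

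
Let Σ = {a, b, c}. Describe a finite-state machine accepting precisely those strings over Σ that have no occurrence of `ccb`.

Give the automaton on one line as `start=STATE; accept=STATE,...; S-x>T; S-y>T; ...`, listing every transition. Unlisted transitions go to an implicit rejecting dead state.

start=s0; accept=s0,s1,s2; s0-a>s0; s0-b>s0; s0-c>s1; s1-a>s0; s1-b>s0; s1-c>s2; s2-a>s0; s2-b>s3; s2-c>s2; s3-a>s3; s3-b>s3; s3-c>s3

This is the complement of 'contains `ccb`'. Use the same substring-matching states — s0 through s3 holding how much of `ccb` has just been matched — but flip the accepting set: everything except the trap s3 accepts.
        a   b   c  
>* s0   s0  s0  s1 
 * s1   s0  s0  s2 
 * s2   s0  s3  s2 
   s3   s3  s3  s3 
(> = start, * = accepting)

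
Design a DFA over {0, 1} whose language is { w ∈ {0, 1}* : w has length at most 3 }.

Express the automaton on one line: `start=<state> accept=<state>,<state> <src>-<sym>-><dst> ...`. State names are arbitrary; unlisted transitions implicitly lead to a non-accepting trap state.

We only need to distinguish lengths 0, 1, …, 3, and '>3'. Chain q0 → q1 → q2 → q3 → q4 on every symbol, with q4 looping. Accepting states: {q0, q1, q2, q3}.
5 states suffice.
        0   1  
>* q0   q1  q1 
 * q1   q2  q2 
 * q2   q3  q3 
 * q3   q4  q4 
   q4   q4  q4 
(> = start, * = accepting)

start=q0 accept=q0,q1,q2,q3 q0-0->q1 q0-1->q1 q1-0->q2 q1-1->q2 q2-0->q3 q2-1->q3 q3-0->q4 q3-1->q4 q4-0->q4 q4-1->q4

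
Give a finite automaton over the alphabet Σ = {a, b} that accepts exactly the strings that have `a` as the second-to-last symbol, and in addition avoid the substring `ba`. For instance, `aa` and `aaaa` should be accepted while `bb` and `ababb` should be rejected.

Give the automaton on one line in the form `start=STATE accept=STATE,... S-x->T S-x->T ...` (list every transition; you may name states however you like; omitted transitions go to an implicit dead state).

Handle the two conditions separately and then intersect. The first has 7 states tracking the last 2 symbols read; the second has 3 states tracking partial matches of the forbidden pattern `ba`. A product state is a pair (one from each), accepting exactly when both do. After merging equivalent states the machine shrinks.
5 states suffice.
        a   b  
>  s0   s1  s2 
   s1   s3  s4 
   s2   s2  s2 
 * s3   s3  s4 
 * s4   s2  s2 
(> = start, * = accepting)

start=s0 accept=s3,s4 s0-a->s1 s0-b->s2 s1-a->s3 s1-b->s4 s2-a->s2 s2-b->s2 s3-a->s3 s3-b->s4 s4-a->s2 s4-b->s2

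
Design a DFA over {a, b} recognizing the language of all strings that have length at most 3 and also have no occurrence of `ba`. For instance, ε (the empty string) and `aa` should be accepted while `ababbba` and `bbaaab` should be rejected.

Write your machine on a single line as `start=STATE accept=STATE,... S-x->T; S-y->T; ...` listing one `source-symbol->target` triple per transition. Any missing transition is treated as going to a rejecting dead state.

Run two small machines in parallel and take their product. One (5 states) tracks the input length, saturating at 4; the other (3 states) tracks partial matches of the forbidden pattern `ba`. Each combined state is a pair, one component from each; accept when both components accept. Equivalent product states are then merged.
A 7-state machine:
        a   b  
>* S0   S1  S2 
 * S1   S3  S4 
 * S2   S5  S4 
 * S3   S6  S6 
 * S4   S5  S6 
   S5   S5  S5 
 * S6   S5  S5 
(> = start, * = accepting)

start=S0; accept=S0,S1,S2,S3,S4,S6; S0-a->S1; S0-b->S2; S1-a->S3; S1-b->S4; S2-a->S5; S2-b->S4; S3-a->S6; S3-b->S6; S4-a->S5; S4-b->S6; S5-a->S5; S5-b->S5; S6-a->S5; S6-b->S5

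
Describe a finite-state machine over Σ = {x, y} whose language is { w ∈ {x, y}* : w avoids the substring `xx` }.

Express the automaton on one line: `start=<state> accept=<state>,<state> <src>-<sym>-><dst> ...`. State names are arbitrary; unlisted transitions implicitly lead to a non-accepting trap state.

start=q0 accept=q0,q1 q0-x->q1 q0-y->q0 q1-x->q2 q1-y->q0 q2-x->q2 q2-y->q2

Track partial matches of the forbidden pattern `xx`. State q2 is a dead state reached once `xx` has occurred; every other state accepts. q0 means no part of `xx` is currently matched.
A 3-state machine:
        x   y  
>* q0   q1  q0 
 * q1   q2  q0 
   q2   q2  q2 
(> = start, * = accepting)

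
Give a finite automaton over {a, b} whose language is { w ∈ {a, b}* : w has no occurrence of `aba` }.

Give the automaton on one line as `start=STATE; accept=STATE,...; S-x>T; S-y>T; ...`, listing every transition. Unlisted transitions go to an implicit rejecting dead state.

This is the complement of 'contains `aba`'. Use the same substring-matching states — q0 through q3 holding how much of `aba` has just been matched — but flip the accepting set: everything except the trap q3 accepts.
A 4-state machine:
        a   b  
>* q0   q1  q0 
 * q1   q1  q2 
 * q2   q3  q0 
   q3   q3  q3 
(> = start, * = accepting)

start=q0; accept=q0,q1,q2; q0-a>q1; q0-b>q0; q1-a>q1; q1-b>q2; q2-a>q3; q2-b>q0; q3-a>q3; q3-b>q3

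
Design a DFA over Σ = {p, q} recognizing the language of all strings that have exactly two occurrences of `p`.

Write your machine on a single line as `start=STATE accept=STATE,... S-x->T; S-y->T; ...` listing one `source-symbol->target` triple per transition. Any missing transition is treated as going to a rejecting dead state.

Only the number of `p`s matters, and only up to 3. Make a chain A → B → C → D advanced by each `p` (with D absorbing); every other symbol self-loops. The accepting set is {C}.
A 4-state machine:
       p  q 
>  A   B  A 
   B   C  B 
 * C   D  C 
   D   D  D 
(> = start, * = accepting)

start=A; accept=C; A-p->B; A-q->A; B-p->C; B-q->B; C-p->D; C-q->C; D-p->D; D-q->D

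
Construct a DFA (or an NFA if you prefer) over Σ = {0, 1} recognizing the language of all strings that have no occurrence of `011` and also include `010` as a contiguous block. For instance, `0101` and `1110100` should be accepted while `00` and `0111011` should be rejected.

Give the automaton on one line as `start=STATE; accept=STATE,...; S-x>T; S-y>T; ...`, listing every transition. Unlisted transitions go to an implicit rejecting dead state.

Handle the two conditions separately and then intersect. One (4 states) tracks partial matches of the forbidden pattern `011`; the other (4 states) tracks whether and how much of `010` has been seen. Each combined state is a pair, one component from each; accept when both components accept.
A 9-state machine:
        0   1  
>  q0   q1  q0 
   q1   q1  q2 
   q2   q3  q4 
 * q3   q3  q5 
   q4   q6  q4 
 * q5   q3  q7 
   q6   q6  q8 
   q7   q7  q7 
   q8   q7  q4 
(> = start, * = accepting)

start=q0; accept=q3,q5; q0-0>q1; q0-1>q0; q1-0>q1; q1-1>q2; q2-0>q3; q2-1>q4; q3-0>q3; q3-1>q5; q4-0>q6; q4-1>q4; q5-0>q3; q5-1>q7; q6-0>q6; q6-1>q8; q7-0>q7; q7-1>q7; q8-0>q7; q8-1>q4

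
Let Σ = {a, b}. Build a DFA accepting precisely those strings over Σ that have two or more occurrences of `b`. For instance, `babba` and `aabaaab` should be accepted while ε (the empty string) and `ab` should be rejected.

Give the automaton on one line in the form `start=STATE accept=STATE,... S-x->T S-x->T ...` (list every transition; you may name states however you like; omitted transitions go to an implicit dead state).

start=q0 accept=q2,q3 q0-a->q0 q0-b->q1 q1-a->q1 q1-b->q2 q2-a->q2 q2-b->q3 q3-a->q3 q3-b->q3

Only the number of `b`s matters, and only up to 3. Make a chain q0 → q1 → q2 → q3 advanced by each `b` (with q3 absorbing); every other symbol self-loops. The accepting set is {q2, q3}.
A 4-state machine:
        a   b  
>  q0   q0  q1 
   q1   q1  q2 
 * q2   q2  q3 
 * q3   q3  q3 
(> = start, * = accepting)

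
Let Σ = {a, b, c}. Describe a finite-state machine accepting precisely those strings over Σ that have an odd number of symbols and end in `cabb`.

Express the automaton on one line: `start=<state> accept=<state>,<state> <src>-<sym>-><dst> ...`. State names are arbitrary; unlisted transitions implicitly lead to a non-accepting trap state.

Run two small machines in parallel and take their product. The first has 2 states tracking the input length modulo 2; the second has 5 states tracking how much of the suffix `cabb` has currently been matched. A product state is a pair (one from each), accepting exactly when both do.
10 states suffice.
        a   b   c  
>  q0   q1  q1  q2 
   q1   q0  q0  q3 
   q2   q4  q0  q3 
   q3   q5  q1  q2 
   q4   q1  q6  q2 
   q5   q0  q7  q3 
   q6   q0  q8  q3 
   q7   q1  q9  q2 
   q8   q1  q1  q2 
 * q9   q0  q0  q3 
(> = start, * = accepting)

start=q0 accept=q9 q0-a->q1 q0-b->q1 q0-c->q2 q1-a->q0 q1-b->q0 q1-c->q3 q2-a->q4 q2-b->q0 q2-c->q3 q3-a->q5 q3-b->q1 q3-c->q2 q4-a->q1 q4-b->q6 q4-c->q2 q5-a->q0 q5-b->q7 q5-c->q3 q6-a->q0 q6-b->q8 q6-c->q3 q7-a->q1 q7-b->q9 q7-c->q2 q8-a->q1 q8-b->q1 q8-c->q2 q9-a->q0 q9-b->q0 q9-c->q3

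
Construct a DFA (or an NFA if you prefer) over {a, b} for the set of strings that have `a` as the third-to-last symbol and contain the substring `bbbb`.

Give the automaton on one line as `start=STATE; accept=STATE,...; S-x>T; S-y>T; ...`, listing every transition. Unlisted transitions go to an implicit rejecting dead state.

start=q0; accept=q8,q9,q10,q11; q0-a>q0; q0-b>q1; q1-a>q0; q1-b>q2; q2-a>q0; q2-b>q3; q3-a>q0; q3-b>q4; q4-a>q5; q4-b>q4; q5-a>q6; q5-b>q7; q6-a>q8; q6-b>q9; q7-a>q10; q7-b>q11; q8-a>q8; q8-b>q9; q9-a>q10; q9-b>q11; q10-a>q6; q10-b>q7; q11-a>q5; q11-b>q4

Build one automaton per condition and run them in lockstep. One (15 states) tracks the last 3 symbols read; the other (5 states) tracks whether and how much of `bbbb` has been seen. Each combined state is a pair, one component from each; accept when both components accept. Equivalent product states are then merged.
12 states suffice.
          a    b  
>  q0     q0   q1 
   q1     q0   q2 
   q2     q0   q3 
   q3     q0   q4 
   q4     q5   q4 
   q5     q6   q7 
   q6     q8   q9 
   q7    q10  q11 
 * q8     q8   q9 
 * q9    q10  q11 
 * q10    q6   q7 
 * q11    q5   q4 
(> = start, * = accepting)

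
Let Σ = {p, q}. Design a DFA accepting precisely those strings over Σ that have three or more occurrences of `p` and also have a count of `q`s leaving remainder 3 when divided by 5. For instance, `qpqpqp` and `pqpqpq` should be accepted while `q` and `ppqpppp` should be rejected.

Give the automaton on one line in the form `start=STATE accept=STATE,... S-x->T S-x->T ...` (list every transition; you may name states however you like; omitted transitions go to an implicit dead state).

start=S0 accept=S17 S0-p->S1 S0-q->S2 S1-p->S3 S1-q->S4 S2-p->S4 S2-q->S5 S3-p->S6 S3-q->S7 S4-p->S7 S4-q->S8 S5-p->S8 S5-q->S9 S6-p->S6 S6-q->S10 S7-p->S10 S7-q->S11 S8-p->S11 S8-q->S12 S9-p->S12 S9-q->S13 S10-p->S10 S10-q->S14 S11-p->S14 S11-q->S15 S12-p->S15 S12-q->S16 S13-p->S16 S13-q->S0 S14-p->S14 S14-q->S17 S15-p->S17 S15-q->S18 S16-p->S18 S16-q->S1 S17-p->S17 S17-q->S19 S18-p->S19 S18-q->S3 S19-p->S19 S19-q->S6

Run two small machines in parallel and take their product. The first has 5 states tracking the count of `p`s, saturating at 4; the second has 5 states tracking the count of `q`s modulo 5. A product state is a pair (one from each), accepting exactly when both do. Equivalent product states are then merged.
A 20-state machine:
          p    q  
>  S0     S1   S2 
   S1     S3   S4 
   S2     S4   S5 
   S3     S6   S7 
   S4     S7   S8 
   S5     S8   S9 
   S6     S6  S10 
   S7    S10  S11 
   S8    S11  S12 
   S9    S12  S13 
   S10   S10  S14 
   S11   S14  S15 
   S12   S15  S16 
   S13   S16   S0 
   S14   S14  S17 
   S15   S17  S18 
   S16   S18   S1 
 * S17   S17  S19 
   S18   S19   S3 
   S19   S19   S6 
(> = start, * = accepting)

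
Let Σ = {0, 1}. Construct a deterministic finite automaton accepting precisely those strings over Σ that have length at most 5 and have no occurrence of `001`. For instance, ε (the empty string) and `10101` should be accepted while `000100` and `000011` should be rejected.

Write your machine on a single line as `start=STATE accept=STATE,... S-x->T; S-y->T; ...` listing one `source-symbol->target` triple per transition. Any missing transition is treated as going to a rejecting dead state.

Handle the two conditions separately and then intersect. One (7 states) tracks the input length, saturating at 6; the other (4 states) tracks partial matches of the forbidden pattern `001`. Each combined state is a pair, one component from each; accept when both components accept. Equivalent product states are then merged.
A 13-state machine:
          0    1  
>* q0     q1   q2 
 * q1     q3   q4 
 * q2     q5   q4 
 * q3     q6   q7 
 * q4     q8   q9 
 * q5     q6   q9 
 * q6    q10   q7 
   q7     q7   q7 
 * q8    q10  q11 
 * q9    q11  q11 
 * q10   q12   q7 
 * q11   q12  q12 
 * q12    q7   q7 
(> = start, * = accepting)

start=q0; accept=q0,q1,q2,q3,q4,q5,q6,q8,q9,q10,q11,q12; q0-0->q1; q0-1->q2; q1-0->q3; q1-1->q4; q2-0->q5; q2-1->q4; q3-0->q6; q3-1->q7; q4-0->q8; q4-1->q9; q5-0->q6; q5-1->q9; q6-0->q10; q6-1->q7; q7-0->q7; q7-1->q7; q8-0->q10; q8-1->q11; q9-0->q11; q9-1->q11; q10-0->q12; q10-1->q7; q11-0->q12; q11-1->q12; q12-0->q7; q12-1->q7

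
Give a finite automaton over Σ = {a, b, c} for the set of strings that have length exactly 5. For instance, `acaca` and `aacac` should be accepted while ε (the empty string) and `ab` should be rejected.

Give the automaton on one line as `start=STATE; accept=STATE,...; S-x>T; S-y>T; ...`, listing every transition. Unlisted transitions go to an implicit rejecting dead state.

start=q0; accept=q5; q0-a>q1; q0-b>q1; q0-c>q1; q1-a>q2; q1-b>q2; q1-c>q2; q2-a>q3; q2-b>q3; q2-c>q3; q3-a>q4; q3-b>q4; q3-c>q4; q4-a>q5; q4-b>q5; q4-c>q5; q5-a>q6; q5-b>q6; q5-c>q6; q6-a>q6; q6-b>q6; q6-c>q6

We only need to distinguish lengths 0, 1, …, 5, and '>5'. Chain q0 → q1 → q2 → q3 → q4 → q5 → q6 on every symbol, with q6 looping. Accepting states: {q5}.
With 7 states:
        a   b   c  
>  q0   q1  q1  q1 
   q1   q2  q2  q2 
   q2   q3  q3  q3 
   q3   q4  q4  q4 
   q4   q5  q5  q5 
 * q5   q6  q6  q6 
   q6   q6  q6  q6 
(> = start, * = accepting)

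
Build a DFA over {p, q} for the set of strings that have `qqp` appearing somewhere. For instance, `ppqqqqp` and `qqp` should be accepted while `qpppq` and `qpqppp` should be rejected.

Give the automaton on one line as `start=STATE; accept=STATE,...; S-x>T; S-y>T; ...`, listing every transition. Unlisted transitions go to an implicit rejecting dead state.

States S0..S2 record the length of the longest prefix of `qqp` that matches the current input suffix. Reaching S3 means `qqp` has been seen, and we stay there forever. Accept from S3.
With 4 states:
        p   q  
>  S0   S0  S1 
   S1   S0  S2 
   S2   S3  S2 
 * S3   S3  S3 
(> = start, * = accepting)

start=S0; accept=S3; S0-p>S0; S0-q>S1; S1-p>S0; S1-q>S2; S2-p>S3; S2-q>S2; S3-p>S3; S3-q>S3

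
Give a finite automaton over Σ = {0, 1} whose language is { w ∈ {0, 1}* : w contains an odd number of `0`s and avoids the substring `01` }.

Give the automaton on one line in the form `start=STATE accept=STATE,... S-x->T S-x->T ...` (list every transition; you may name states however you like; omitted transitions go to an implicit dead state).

start=A accept=B A-0->B A-1->A B-0->C B-1->D C-0->B C-1->D D-0->D D-1->D

Handle the two conditions separately and then intersect. The first has 2 states tracking the count of `0`s modulo 2; the second has 3 states tracking partial matches of the forbidden pattern `01`. A product state is a pair (one from each), accepting exactly when both do. Minimizing collapses redundant product states.
A 4-state machine:
       0  1 
>  A   B  A 
 * B   C  D 
   C   B  D 
   D   D  D 
(> = start, * = accepting)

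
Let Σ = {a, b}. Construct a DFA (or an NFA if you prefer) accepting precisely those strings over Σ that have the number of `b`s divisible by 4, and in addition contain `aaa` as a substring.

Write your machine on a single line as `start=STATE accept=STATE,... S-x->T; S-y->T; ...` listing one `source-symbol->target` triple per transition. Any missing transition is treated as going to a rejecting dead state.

Build one automaton per condition and run them in lockstep. One (4 states) tracks the count of `b`s modulo 4; the other (4 states) tracks whether and how much of `aaa` has been seen. Each combined state is a pair, one component from each; accept when both components accept.
          a    b  
>  q0     q1   q2 
   q1     q3   q2 
   q2     q4   q5 
   q3     q6   q2 
   q4     q7   q5 
   q5     q8   q9 
 * q6     q6  q10 
   q7    q10   q5 
   q8    q11   q9 
   q9    q12   q0 
   q10   q10  q13 
   q11   q13   q9 
   q12   q14   q0 
   q13   q13  q15 
   q14   q15   q0 
   q15   q15   q6 
(> = start, * = accepting)

start=q0; accept=q6; q0-a->q1; q0-b->q2; q1-a->q3; q1-b->q2; q2-a->q4; q2-b->q5; q3-a->q6; q3-b->q2; q4-a->q7; q4-b->q5; q5-a->q8; q5-b->q9; q6-a->q6; q6-b->q10; q7-a->q10; q7-b->q5; q8-a->q11; q8-b->q9; q9-a->q12; q9-b->q0; q10-a->q10; q10-b->q13; q11-a->q13; q11-b->q9; q12-a->q14; q12-b->q0; q13-a->q13; q13-b->q15; q14-a->q15; q14-b->q0; q15-a->q15; q15-b->q6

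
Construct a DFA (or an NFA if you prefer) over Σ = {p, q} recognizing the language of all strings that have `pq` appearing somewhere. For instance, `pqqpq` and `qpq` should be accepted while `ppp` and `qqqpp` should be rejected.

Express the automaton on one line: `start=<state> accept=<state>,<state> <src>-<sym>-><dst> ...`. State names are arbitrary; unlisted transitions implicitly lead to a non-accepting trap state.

States s0..s1 record the length of the longest prefix of `pq` that matches the current input suffix. Reaching s2 means `pq` has been seen, and we stay there forever. Accept from s2.
A 3-state machine:
        p   q  
>  s0   s1  s0 
   s1   s1  s2 
 * s2   s2  s2 
(> = start, * = accepting)

start=s0 accept=s2 s0-p->s1 s0-q->s0 s1-p->s1 s1-q->s2 s2-p->s2 s2-q->s2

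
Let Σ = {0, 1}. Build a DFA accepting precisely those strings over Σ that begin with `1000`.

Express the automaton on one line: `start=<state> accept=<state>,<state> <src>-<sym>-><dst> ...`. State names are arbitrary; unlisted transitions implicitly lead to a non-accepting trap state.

Walk along `1000` while the input agrees: from q0 take `1` to q1, and so on. Any deviation drops to the rejecting sink q5. Once q4 is reached the prefix is confirmed and every continuation is accepted.
        0   1  
>  q0   q5  q1 
   q1   q2  q5 
   q2   q3  q5 
   q3   q4  q5 
 * q4   q4  q4 
   q5   q5  q5 
(> = start, * = accepting)

start=q0 accept=q4 q0-0->q5 q0-1->q1 q1-0->q2 q1-1->q5 q2-0->q3 q2-1->q5 q3-0->q4 q3-1->q5 q4-0->q4 q4-1->q4 q5-0->q5 q5-1->q5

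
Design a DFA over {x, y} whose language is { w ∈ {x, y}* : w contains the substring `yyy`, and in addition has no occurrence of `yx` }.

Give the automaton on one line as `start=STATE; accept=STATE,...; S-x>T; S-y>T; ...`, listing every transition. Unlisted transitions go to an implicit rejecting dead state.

Handle the two conditions separately and then intersect. One (4 states) tracks whether and how much of `yyy` has been seen; the other (3 states) tracks partial matches of the forbidden pattern `yx`. Each combined state is a pair, one component from each; accept when both components accept. Equivalent product states are then merged.
A 5-state machine:
       x  y 
>  A   A  B 
   B   C  D 
   C   C  C 
   D   C  E 
 * E   C  E 
(> = start, * = accepting)

start=A; accept=E; A-x>A; A-y>B; B-x>C; B-y>D; C-x>C; C-y>C; D-x>C; D-y>E; E-x>C; E-y>E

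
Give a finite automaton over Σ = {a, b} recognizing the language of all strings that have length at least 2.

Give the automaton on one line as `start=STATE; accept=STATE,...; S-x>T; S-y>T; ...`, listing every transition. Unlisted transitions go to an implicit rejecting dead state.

start=q0; accept=q2,q3; q0-a>q1; q0-b>q1; q1-a>q2; q1-b>q2; q2-a>q3; q2-b>q3; q3-a>q3; q3-b>q3

We only need to distinguish lengths 0, 1, …, 2, and '>2'. Chain q0 → q1 → q2 → q3 on every symbol, with q3 looping. Accepting states: {q2, q3}.
        a   b  
>  q0   q1  q1 
   q1   q2  q2 
 * q2   q3  q3 
 * q3   q3  q3 
(> = start, * = accepting)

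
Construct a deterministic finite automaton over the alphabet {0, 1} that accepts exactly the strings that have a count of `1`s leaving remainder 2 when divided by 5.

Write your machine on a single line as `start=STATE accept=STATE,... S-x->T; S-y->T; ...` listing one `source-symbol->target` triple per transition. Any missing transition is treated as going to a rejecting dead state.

start=q0; accept=q2; q0-0->q0; q0-1->q1; q1-0->q1; q1-1->q2; q2-0->q2; q2-1->q3; q3-0->q3; q3-1->q4; q4-0->q4; q4-1->q0

The only thing that matters is how many `1`s have appeared, reduced mod 5. Use one state per residue: q0 for 0, …, q4 for 4. Reading `1` moves to the next residue; anything else stays put. q2 is accepting.
        0   1  
>  q0   q0  q1 
   q1   q1  q2 
 * q2   q2  q3 
   q3   q3  q4 
   q4   q4  q0 
(> = start, * = accepting)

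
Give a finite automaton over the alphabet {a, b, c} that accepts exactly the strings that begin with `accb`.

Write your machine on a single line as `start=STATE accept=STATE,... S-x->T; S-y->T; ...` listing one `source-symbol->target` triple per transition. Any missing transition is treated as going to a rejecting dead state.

Walk along `accb` while the input agrees: from q0 take `a` to q1, and so on. Any deviation drops to the rejecting sink q5. Once q4 is reached the prefix is confirmed and every continuation is accepted.
A 6-state machine:
        a   b   c  
>  q0   q1  q5  q5 
   q1   q5  q5  q2 
   q2   q5  q5  q3 
   q3   q5  q4  q5 
 * q4   q4  q4  q4 
   q5   q5  q5  q5 
(> = start, * = accepting)

start=q0; accept=q4; q0-a->q1; q0-b->q5; q0-c->q5; q1-a->q5; q1-b->q5; q1-c->q2; q2-a->q5; q2-b->q5; q2-c->q3; q3-a->q5; q3-b->q4; q3-c->q5; q4-a->q4; q4-b->q4; q4-c->q4; q5-a->q5; q5-b->q5; q5-c->q5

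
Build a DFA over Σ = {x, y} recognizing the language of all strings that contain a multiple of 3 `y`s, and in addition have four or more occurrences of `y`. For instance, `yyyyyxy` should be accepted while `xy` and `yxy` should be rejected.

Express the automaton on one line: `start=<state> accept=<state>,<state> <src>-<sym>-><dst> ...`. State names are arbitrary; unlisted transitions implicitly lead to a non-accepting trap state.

start=S0 accept=S6 S0-x->S0 S0-y->S1 S1-x->S1 S1-y->S2 S2-x->S2 S2-y->S3 S3-x->S3 S3-y->S4 S4-x->S4 S4-y->S5 S5-x->S5 S5-y->S6 S6-x->S6 S6-y->S4

Build one automaton per condition and run them in lockstep. One (3 states) tracks the count of `y`s modulo 3; the other (6 states) tracks the count of `y`s, saturating at 5. Each combined state is a pair, one component from each; accept when both components accept. Minimizing collapses redundant product states.
7 states suffice.
        x   y  
>  S0   S0  S1 
   S1   S1  S2 
   S2   S2  S3 
   S3   S3  S4 
   S4   S4  S5 
   S5   S5  S6 
 * S6   S6  S4 
(> = start, * = accepting)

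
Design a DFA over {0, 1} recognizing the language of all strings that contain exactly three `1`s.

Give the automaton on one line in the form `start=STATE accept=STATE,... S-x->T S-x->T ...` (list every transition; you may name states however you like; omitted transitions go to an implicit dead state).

Count `1`s, saturating at 4: states s0 through s3 mean 0 through 3 `1`s seen; s4 means more than 3. Each `1` increments (capped at s4); other symbols loop. Accept from {s3}.
        0   1  
>  s0   s0  s1 
   s1   s1  s2 
   s2   s2  s3 
 * s3   s3  s4 
   s4   s4  s4 
(> = start, * = accepting)

start=s0 accept=s3 s0-0->s0 s0-1->s1 s1-0->s1 s1-1->s2 s2-0->s2 s2-1->s3 s3-0->s3 s3-1->s4 s4-0->s4 s4-1->s4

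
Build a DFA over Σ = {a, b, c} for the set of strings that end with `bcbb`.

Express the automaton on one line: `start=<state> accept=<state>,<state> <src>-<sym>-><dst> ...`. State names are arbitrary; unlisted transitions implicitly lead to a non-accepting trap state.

start=q0 accept=q4 q0-a->q0 q0-b->q1 q0-c->q0 q1-a->q0 q1-b->q1 q1-c->q2 q2-a->q0 q2-b->q3 q2-c->q0 q3-a->q0 q3-b->q4 q3-c->q2 q4-a->q0 q4-b->q1 q4-c->q2

Let each state record the length of the longest suffix of the input read so far that is also a prefix of `bcbb`. q1 means the last symbol is `b`; q2 means the last 2 symbols are `bc`; q3 means the last 3 symbols are `bcb`; q4 means the last 4 symbols are `bcbb`. Accept only at q4, where the string currently ends in `bcbb`.
With 5 states:
        a   b   c  
>  q0   q0  q1  q0 
   q1   q0  q1  q2 
   q2   q0  q3  q0 
   q3   q0  q4  q2 
 * q4   q0  q1  q2 
(> = start, * = accepting)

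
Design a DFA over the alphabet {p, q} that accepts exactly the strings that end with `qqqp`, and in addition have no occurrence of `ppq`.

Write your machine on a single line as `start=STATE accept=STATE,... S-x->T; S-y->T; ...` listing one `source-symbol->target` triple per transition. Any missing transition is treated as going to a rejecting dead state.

start=S0; accept=S6; S0-p->S1; S0-q->S2; S1-p->S3; S1-q->S2; S2-p->S1; S2-q->S4; S3-p->S3; S3-q->S3; S4-p->S1; S4-q->S5; S5-p->S6; S5-q->S5; S6-p->S3; S6-q->S2

Handle the two conditions separately and then intersect. The first has 5 states tracking how much of the suffix `qqqp` has currently been matched; the second has 4 states tracking partial matches of the forbidden pattern `ppq`. A product state is a pair (one from each), accepting exactly when both do. Equivalent product states are then merged.
7 states suffice.
        p   q  
>  S0   S1  S2 
   S1   S3  S2 
   S2   S1  S4 
   S3   S3  S3 
   S4   S1  S5 
   S5   S6  S5 
 * S6   S3  S2 
(> = start, * = accepting)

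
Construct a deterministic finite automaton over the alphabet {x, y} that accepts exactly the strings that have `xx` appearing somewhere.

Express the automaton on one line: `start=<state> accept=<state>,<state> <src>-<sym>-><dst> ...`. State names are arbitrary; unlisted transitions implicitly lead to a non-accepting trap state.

States S0..S1 record the length of the longest prefix of `xx` that matches the current input suffix. Reaching S2 means `xx` has been seen, and we stay there forever. Accept from S2.
A 3-state machine:
        x   y  
>  S0   S1  S0 
   S1   S2  S0 
 * S2   S2  S2 
(> = start, * = accepting)

start=S0 accept=S2 S0-x->S1 S0-y->S0 S1-x->S2 S1-y->S0 S2-x->S2 S2-y->S2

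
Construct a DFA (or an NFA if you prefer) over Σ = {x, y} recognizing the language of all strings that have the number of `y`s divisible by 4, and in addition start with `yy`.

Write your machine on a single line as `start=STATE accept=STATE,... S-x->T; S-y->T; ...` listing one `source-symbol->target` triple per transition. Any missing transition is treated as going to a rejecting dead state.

Run two small machines in parallel and take their product. One (4 states) tracks the count of `y`s modulo 4; the other (4 states) tracks whether the input so far still matches the prefix `yy`. Each combined state is a pair, one component from each; accept when both components accept.
A 10-state machine:
        x   y  
>  S0   S1  S2 
   S1   S1  S3 
   S2   S3  S4 
   S3   S3  S5 
   S4   S4  S6 
   S5   S5  S7 
   S6   S6  S8 
   S7   S7  S1 
 * S8   S8  S9 
   S9   S9  S4 
(> = start, * = accepting)

start=S0; accept=S8; S0-x->S1; S0-y->S2; S1-x->S1; S1-y->S3; S2-x->S3; S2-y->S4; S3-x->S3; S3-y->S5; S4-x->S4; S4-y->S6; S5-x->S5; S5-y->S7; S6-x->S6; S6-y->S8; S7-x->S7; S7-y->S1; S8-x->S8; S8-y->S9; S9-x->S9; S9-y->S4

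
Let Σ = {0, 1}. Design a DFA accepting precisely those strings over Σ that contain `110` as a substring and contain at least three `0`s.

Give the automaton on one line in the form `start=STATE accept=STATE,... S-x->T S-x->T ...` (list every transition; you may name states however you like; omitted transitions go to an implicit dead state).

Build one automaton per condition and run them in lockstep. The first has 4 states tracking whether and how much of `110` has been seen; the second has 5 states tracking the count of `0`s, saturating at 4. A product state is a pair (one from each), accepting exactly when both do. Minimizing collapses redundant product states.
With 10 states:
        0   1  
>  q0   q1  q2 
   q1   q3  q4 
   q2   q1  q5 
   q3   q3  q6 
   q4   q3  q7 
   q5   q7  q5 
   q6   q3  q8 
   q7   q8  q7 
   q8   q9  q8 
 * q9   q9  q9 
(> = start, * = accepting)

start=q0 accept=q9 q0-0->q1 q0-1->q2 q1-0->q3 q1-1->q4 q2-0->q1 q2-1->q5 q3-0->q3 q3-1->q6 q4-0->q3 q4-1->q7 q5-0->q7 q5-1->q5 q6-0->q3 q6-1->q8 q7-0->q8 q7-1->q7 q8-0->q9 q8-1->q8 q9-0->q9 q9-1->q9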